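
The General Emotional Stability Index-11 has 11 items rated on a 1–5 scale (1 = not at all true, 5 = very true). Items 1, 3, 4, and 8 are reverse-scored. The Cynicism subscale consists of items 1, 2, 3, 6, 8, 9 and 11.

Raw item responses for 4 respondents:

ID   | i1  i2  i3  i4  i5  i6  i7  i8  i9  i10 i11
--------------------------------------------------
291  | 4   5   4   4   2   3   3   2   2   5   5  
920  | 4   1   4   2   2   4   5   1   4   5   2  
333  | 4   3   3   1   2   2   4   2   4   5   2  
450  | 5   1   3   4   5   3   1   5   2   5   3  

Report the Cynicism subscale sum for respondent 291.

23

Respondent 291 raw: 4, 5, 4, 4, 2, 3, 3, 2, 2, 5, 5.
Cynicism items: 1, 2, 3, 6, 8, 9, 11.
Reverse-coded (on a 1–5 scale, reversed = 6 − raw):
  item 1: 6 − 4 = 2
  item 2: 5
  item 3: 6 − 4 = 2
  item 6: 3
  item 8: 6 − 2 = 4
  item 9: 2
  item 11: 5
Sum = 2 + 5 + 2 + 3 + 4 + 2 + 5 = 23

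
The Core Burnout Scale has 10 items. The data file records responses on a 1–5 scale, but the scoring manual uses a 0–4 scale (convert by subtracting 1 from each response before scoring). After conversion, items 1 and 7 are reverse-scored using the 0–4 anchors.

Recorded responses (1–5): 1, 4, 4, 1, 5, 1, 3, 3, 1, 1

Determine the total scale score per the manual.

Convert to 0–4: 0, 3, 3, 0, 4, 0, 2, 2, 0, 0
Reverse-coded (reversed = (0+4) − raw = 4 − raw):
  item 1: 4 − 0 = 4
  item 7: 4 − 2 = 2
Scored: 4, 3, 3, 0, 4, 0, 2, 2, 0, 0
Total = 18

18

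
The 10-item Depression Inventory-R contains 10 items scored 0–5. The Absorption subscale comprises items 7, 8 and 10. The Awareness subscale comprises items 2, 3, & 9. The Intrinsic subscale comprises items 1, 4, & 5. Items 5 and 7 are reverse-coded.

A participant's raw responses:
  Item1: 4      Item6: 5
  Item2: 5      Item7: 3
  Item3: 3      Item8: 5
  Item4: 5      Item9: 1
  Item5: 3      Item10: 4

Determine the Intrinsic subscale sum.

Intrinsic items: 1, 4, 5.
Of these, item 5 is reverse-coded; on a 0–5 scale, reversed = 5 − raw.
  item 1: 4
  item 4: 5
  item 5: 5 − 3 = 2
Sum = 4 + 5 + 2 = 11

11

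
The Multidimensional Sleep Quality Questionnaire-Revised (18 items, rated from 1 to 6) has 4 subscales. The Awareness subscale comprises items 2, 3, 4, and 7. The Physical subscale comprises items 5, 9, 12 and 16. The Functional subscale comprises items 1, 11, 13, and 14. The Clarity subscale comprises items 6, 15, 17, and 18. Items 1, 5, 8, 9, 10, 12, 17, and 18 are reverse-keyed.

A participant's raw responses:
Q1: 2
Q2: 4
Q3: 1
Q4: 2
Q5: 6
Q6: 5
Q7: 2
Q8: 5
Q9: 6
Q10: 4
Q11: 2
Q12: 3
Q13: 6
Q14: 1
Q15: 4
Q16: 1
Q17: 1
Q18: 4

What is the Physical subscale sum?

Physical items: 5, 9, 12, 16.
Of these, items 5, 9, and 12 are reverse-keyed; on a 1–6 scale, reversed = 7 − raw.
  item 5: 7 − 6 = 1
  item 9: 7 − 6 = 1
  item 12: 7 − 3 = 4
  item 16: 1
Sum = 1 + 1 + 4 + 1 = 7

7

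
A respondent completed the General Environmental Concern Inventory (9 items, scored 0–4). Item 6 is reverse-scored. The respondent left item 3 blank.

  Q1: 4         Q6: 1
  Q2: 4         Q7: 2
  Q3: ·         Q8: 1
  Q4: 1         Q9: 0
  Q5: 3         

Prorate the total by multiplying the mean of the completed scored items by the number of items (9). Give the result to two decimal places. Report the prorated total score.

Reverse-coded (on a 0–4 scale, reversed = 4 − raw):
  item 6: 4 − 1 = 3
Completed scored items (8 of 9): 4, 4, 1, 3, 3, 2, 1, 0; sum = 18.
Person mean = 18 / 8 ≈ 2.2500
Prorated total = (18 / 8) × 9 = 20.25 (to 2 dp)

20.25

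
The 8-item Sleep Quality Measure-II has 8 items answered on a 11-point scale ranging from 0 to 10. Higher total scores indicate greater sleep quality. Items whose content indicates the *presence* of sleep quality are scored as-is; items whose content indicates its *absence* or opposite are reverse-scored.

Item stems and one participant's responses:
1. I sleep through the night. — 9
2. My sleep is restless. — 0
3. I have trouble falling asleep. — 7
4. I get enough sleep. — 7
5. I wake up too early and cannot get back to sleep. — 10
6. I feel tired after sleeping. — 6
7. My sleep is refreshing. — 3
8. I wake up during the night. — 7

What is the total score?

Items 2, 3, 5, 6, 8 describe the absence/opposite of sleep quality → reverse-score.
reversed = (0+10) − raw = 10 − raw.
  item 1: 9
  item 2: 10 − 0 = 10
  item 3: 10 − 7 = 3
  item 4: 7
  item 5: 10 − 10 = 0
  item 6: 10 − 6 = 4
  item 7: 3
  item 8: 10 − 7 = 3
Total = 9 + 10 + 3 + 7 + 0 + 4 + 3 + 3 = 39

39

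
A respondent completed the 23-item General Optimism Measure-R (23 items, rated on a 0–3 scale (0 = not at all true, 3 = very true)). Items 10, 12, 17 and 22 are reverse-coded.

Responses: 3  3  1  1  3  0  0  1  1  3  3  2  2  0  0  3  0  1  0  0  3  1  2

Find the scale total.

33

Reverse-coded items (reversed = (0+3) − raw = 3 − raw):
  item 10: 3 − 3 = 0
  item 12: 3 − 2 = 1
  item 17: 3 − 0 = 3
  item 22: 3 − 1 = 2
After reverse-coding: 3, 3, 1, 1, 3, 0, 0, 1, 1, 0, 3, 1, 2, 0, 0, 3, 3, 1, 0, 0, 3, 2, 2
Total = 3 + 3 + 1 + 1 + 3 + 0 + 0 + 1 + 1 + 0 + 3 + 1 + 2 + 0 + 0 + 3 + 3 + 1 + 0 + 0 + 3 + 2 + 2 = 33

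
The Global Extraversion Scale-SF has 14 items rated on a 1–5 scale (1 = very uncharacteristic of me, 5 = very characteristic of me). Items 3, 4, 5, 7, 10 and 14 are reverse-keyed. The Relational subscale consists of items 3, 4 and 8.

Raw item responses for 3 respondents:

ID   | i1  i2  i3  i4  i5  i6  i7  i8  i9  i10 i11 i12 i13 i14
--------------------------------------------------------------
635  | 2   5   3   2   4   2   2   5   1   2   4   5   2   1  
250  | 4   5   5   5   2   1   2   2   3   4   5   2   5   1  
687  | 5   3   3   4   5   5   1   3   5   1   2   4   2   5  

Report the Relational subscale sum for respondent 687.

8

Respondent 687 raw: 5, 3, 3, 4, 5, 5, 1, 3, 5, 1, 2, 4, 2, 5.
Relational items: 3, 4, 8.
Reverse-coded (on a 1–5 scale, reversed = 6 − raw):
  item 3: 6 − 3 = 3
  item 4: 6 − 4 = 2
  item 8: 3
Sum = 3 + 2 + 3 = 8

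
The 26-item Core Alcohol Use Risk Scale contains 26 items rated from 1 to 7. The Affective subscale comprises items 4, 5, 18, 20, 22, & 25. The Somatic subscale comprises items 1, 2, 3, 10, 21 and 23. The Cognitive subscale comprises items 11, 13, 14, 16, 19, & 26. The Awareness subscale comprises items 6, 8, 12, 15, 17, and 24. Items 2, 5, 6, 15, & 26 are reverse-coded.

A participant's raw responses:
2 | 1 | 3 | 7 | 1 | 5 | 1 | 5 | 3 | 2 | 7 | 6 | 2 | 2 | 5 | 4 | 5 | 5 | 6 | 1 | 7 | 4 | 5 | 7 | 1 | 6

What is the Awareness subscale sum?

29

Awareness items: 6, 8, 12, 15, 17, 24.
Of these, items 6 & 15 are reverse-coded; on a 1–7 scale, reversed = 8 − raw.
  item 6: 8 − 5 = 3
  item 8: 5
  item 12: 6
  item 15: 8 − 5 = 3
  item 17: 5
  item 24: 7
Sum = 3 + 5 + 6 + 3 + 5 + 7 = 29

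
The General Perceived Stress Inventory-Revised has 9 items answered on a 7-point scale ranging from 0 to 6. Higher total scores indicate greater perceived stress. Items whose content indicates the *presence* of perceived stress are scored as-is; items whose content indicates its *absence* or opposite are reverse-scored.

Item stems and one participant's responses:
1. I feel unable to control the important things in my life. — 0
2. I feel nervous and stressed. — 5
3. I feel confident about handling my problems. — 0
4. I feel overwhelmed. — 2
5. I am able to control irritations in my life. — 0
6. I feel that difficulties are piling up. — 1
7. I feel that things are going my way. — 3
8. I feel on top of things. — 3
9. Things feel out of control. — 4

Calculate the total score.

30

Items 3, 5, 7, 8 describe the absence/opposite of perceived stress → reverse-score.
on a 0–6 scale, reversed = 6 − raw.
  item 1: 0
  item 2: 5
  item 3: 6 − 0 = 6
  item 4: 2
  item 5: 6 − 0 = 6
  item 6: 1
  item 7: 6 − 3 = 3
  item 8: 6 − 3 = 3
  item 9: 4
Total = 0 + 5 + 6 + 2 + 6 + 1 + 3 + 3 + 4 = 30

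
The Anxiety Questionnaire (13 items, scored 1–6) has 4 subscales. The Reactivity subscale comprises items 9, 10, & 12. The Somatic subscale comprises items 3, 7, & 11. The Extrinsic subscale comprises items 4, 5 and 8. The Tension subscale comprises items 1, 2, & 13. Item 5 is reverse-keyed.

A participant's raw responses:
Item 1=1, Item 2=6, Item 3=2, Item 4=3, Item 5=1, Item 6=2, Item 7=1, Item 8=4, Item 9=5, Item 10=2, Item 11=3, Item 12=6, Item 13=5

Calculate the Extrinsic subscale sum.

13

Extrinsic items: 4, 5, 8.
Of these, item 5 is reverse-keyed; on a 1–6 scale, reversed = 7 − raw.
  item 4: 3
  item 5: 7 − 1 = 6
  item 8: 4
Sum = 3 + 6 + 4 = 13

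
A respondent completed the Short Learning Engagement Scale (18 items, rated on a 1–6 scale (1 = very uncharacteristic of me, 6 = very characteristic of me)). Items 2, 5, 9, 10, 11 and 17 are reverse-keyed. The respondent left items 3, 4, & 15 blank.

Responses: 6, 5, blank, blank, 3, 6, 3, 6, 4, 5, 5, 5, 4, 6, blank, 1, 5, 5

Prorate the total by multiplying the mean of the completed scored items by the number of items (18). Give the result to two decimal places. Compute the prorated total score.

68.40

Reverse-coded (reversed = (1+6) − raw = 7 − raw):
  item 2: 7 − 5 = 2
  item 5: 7 − 3 = 4
  item 9: 7 − 4 = 3
  item 10: 7 − 5 = 2
  item 11: 7 − 5 = 2
  item 17: 7 − 5 = 2
Completed scored items (15 of 18): 6, 2, 4, 6, 3, 6, 3, 2, 2, 5, 4, 6, 1, 2, 5; sum = 57.
Person mean = 57 / 15 ≈ 3.8000
Prorated total = (57 / 15) × 18 = 68.40 (to 2 dp)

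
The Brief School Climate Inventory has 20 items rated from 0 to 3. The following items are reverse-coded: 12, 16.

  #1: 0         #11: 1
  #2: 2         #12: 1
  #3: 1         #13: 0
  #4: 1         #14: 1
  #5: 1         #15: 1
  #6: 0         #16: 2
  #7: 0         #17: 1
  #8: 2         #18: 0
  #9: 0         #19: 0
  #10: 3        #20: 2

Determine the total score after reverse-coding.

Raw sum = 19. Reverse-coded items: 12, 16; their raw sum = 3.
Each reversal replaces raw with 3 − raw, changing the total by 3 − 2·raw per item.
Total = 19 + 2·3 − 2·3 = 19 + 6 − 6 = 19

19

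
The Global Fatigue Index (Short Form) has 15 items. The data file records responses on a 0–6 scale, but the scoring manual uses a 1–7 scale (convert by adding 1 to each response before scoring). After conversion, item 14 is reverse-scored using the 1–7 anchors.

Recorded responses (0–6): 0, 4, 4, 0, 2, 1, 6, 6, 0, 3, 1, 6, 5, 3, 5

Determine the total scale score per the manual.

Convert to 1–7: 1, 5, 5, 1, 3, 2, 7, 7, 1, 4, 2, 7, 6, 4, 6
Reverse-coded (on a 1–7 scale, reversed = 8 − raw):
  item 14: 8 − 4 = 4
Scored: 1, 5, 5, 1, 3, 2, 7, 7, 1, 4, 2, 7, 6, 4, 6
Total = 61

61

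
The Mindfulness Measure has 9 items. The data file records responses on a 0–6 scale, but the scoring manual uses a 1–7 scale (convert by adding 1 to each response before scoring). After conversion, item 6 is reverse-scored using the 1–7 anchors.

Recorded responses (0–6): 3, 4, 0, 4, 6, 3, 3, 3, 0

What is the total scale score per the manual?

35

Convert to 1–7: 4, 5, 1, 5, 7, 4, 4, 4, 1
Reverse-coded (reversed = (1+7) − raw = 8 − raw):
  item 6: 8 − 4 = 4
Scored: 4, 5, 1, 5, 7, 4, 4, 4, 1
Total = 35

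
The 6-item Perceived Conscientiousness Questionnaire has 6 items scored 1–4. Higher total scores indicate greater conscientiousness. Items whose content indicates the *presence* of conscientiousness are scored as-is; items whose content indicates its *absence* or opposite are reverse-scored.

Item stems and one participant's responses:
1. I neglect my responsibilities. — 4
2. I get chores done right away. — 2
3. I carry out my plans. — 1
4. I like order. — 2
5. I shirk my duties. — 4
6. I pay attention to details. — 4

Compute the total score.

11

Items 1, 5 describe the absence/opposite of conscientiousness → reverse-score.
reverse-coded value = 5 − response.
  item 1: 5 − 4 = 1
  item 2: 2
  item 3: 1
  item 4: 2
  item 5: 5 − 4 = 1
  item 6: 4
Total = 1 + 2 + 1 + 2 + 1 + 4 = 11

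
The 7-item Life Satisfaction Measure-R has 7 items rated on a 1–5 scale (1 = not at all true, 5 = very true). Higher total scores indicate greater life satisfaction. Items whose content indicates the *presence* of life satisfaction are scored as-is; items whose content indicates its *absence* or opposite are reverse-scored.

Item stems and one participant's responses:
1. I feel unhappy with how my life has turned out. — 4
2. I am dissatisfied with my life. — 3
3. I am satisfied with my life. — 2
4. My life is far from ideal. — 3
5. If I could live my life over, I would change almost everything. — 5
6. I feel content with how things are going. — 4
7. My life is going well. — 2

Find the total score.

Items 1, 2, 4, 5 describe the absence/opposite of life satisfaction → reverse-score.
reversed = (1+5) − raw = 6 − raw.
  item 1: 6 − 4 = 2
  item 2: 6 − 3 = 3
  item 3: 2
  item 4: 6 − 3 = 3
  item 5: 6 − 5 = 1
  item 6: 4
  item 7: 2
Total = 2 + 3 + 2 + 3 + 1 + 4 + 2 = 17

17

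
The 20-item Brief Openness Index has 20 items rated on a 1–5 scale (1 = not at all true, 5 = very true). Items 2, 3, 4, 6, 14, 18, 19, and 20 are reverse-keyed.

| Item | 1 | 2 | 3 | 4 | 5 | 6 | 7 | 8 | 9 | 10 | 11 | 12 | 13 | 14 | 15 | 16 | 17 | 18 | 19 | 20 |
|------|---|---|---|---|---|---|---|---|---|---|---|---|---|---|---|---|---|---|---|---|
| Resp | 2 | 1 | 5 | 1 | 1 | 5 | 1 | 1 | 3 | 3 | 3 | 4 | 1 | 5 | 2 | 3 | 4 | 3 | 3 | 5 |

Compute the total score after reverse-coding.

Raw sum = 56. Reverse-keyed items: 2, 3, 4, 6, 14, 18, 19, 20; their raw sum = 28.
Each reversal replaces raw with 6 − raw, changing the total by 6 − 2·raw per item.
Total = 56 + 8·6 − 2·28 = 56 + 48 − 56 = 48

48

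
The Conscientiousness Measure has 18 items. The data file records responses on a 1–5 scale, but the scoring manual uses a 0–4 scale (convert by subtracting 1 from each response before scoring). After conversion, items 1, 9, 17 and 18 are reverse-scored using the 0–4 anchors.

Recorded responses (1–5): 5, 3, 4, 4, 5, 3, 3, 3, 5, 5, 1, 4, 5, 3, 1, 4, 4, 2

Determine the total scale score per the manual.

Convert to 0–4: 4, 2, 3, 3, 4, 2, 2, 2, 4, 4, 0, 3, 4, 2, 0, 3, 3, 1
Reverse-coded (reverse-coded value = 4 − response):
  item 1: 4 − 4 = 0
  item 9: 4 − 4 = 0
  item 17: 4 − 3 = 1
  item 18: 4 − 1 = 3
Scored: 0, 2, 3, 3, 4, 2, 2, 2, 0, 4, 0, 3, 4, 2, 0, 3, 1, 3
Total = 38

38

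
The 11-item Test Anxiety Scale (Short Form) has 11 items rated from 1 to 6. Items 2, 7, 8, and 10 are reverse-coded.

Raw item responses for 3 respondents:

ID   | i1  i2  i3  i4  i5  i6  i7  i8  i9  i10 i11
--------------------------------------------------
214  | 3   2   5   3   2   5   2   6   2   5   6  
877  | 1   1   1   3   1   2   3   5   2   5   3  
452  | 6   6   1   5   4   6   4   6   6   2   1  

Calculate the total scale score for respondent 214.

39

Respondent 214 raw: 3, 2, 5, 3, 2, 5, 2, 6, 2, 5, 6.
Reverse-coded (reverse-coded value = 7 − response):
  item 1: 3
  item 2: 7 − 2 = 5
  item 3: 5
  item 4: 3
  item 5: 2
  item 6: 5
  item 7: 7 − 2 = 5
  item 8: 7 − 6 = 1
  item 9: 2
  item 10: 7 − 5 = 2
  item 11: 6
Sum = 3 + 5 + 5 + 3 + 2 + 5 + 5 + 1 + 2 + 2 + 6 = 39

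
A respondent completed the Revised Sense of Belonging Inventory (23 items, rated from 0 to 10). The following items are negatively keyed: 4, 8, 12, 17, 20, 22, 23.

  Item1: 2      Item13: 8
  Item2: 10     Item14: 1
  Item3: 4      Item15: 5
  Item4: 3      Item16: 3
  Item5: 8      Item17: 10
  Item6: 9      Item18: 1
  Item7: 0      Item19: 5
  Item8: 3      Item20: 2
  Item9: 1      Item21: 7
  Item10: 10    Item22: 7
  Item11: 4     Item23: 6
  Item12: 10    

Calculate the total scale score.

Apply reverse scoring (reversed = (0+10) − raw = 10 − raw):
  item 4: 10 − 3 = 7
  item 8: 10 − 3 = 7
  item 12: 10 − 10 = 0
  item 17: 10 − 10 = 0
  item 20: 10 − 2 = 8
  item 22: 10 − 7 = 3
  item 23: 10 − 6 = 4
After reverse-coding: 2, 10, 4, 7, 8, 9, 0, 7, 1, 10, 4, 0, 8, 1, 5, 3, 0, 1, 5, 8, 7, 3, 4
Total = 2 + 10 + 4 + 7 + 8 + 9 + 0 + 7 + 1 + 10 + 4 + 0 + 8 + 1 + 5 + 3 + 0 + 1 + 5 + 8 + 7 + 3 + 4 = 107

107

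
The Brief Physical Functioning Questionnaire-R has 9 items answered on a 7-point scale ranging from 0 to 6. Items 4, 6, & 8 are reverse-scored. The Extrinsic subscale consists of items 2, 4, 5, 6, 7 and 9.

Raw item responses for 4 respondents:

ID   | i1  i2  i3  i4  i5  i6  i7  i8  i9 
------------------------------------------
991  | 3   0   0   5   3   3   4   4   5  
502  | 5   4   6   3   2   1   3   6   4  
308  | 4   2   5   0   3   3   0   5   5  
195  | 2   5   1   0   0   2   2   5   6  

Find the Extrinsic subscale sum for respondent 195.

23

Respondent 195 raw: 2, 5, 1, 0, 0, 2, 2, 5, 6.
Extrinsic items: 2, 4, 5, 6, 7, 9.
Reverse-coded (on a 0–6 scale, reversed = 6 − raw):
  item 2: 5
  item 4: 6 − 0 = 6
  item 5: 0
  item 6: 6 − 2 = 4
  item 7: 2
  item 9: 6
Sum = 5 + 6 + 0 + 4 + 2 + 6 = 23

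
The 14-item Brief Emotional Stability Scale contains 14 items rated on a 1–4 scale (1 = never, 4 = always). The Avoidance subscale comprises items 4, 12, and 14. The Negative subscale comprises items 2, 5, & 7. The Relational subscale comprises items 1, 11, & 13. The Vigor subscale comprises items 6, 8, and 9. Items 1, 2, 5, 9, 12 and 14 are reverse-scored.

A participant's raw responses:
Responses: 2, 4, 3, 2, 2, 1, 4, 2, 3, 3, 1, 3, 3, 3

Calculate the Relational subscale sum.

7

Relational items: 1, 11, 13.
Of these, item 1 is reverse-scored; on a 1–4 scale, reversed = 5 − raw.
  item 1: 5 − 2 = 3
  item 11: 1
  item 13: 3
Sum = 3 + 1 + 3 = 7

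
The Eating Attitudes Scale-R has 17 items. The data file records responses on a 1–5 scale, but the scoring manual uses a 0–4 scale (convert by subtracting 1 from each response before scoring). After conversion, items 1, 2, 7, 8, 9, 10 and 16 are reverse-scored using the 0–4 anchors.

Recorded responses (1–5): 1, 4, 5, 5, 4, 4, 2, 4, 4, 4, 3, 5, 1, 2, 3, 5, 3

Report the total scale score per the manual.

Convert to 0–4: 0, 3, 4, 4, 3, 3, 1, 3, 3, 3, 2, 4, 0, 1, 2, 4, 2
Reverse-coded (reversed = (0+4) − raw = 4 − raw):
  item 1: 4 − 0 = 4
  item 2: 4 − 3 = 1
  item 7: 4 − 1 = 3
  item 8: 4 − 3 = 1
  item 9: 4 − 3 = 1
  item 10: 4 − 3 = 1
  item 16: 4 − 4 = 0
Scored: 4, 1, 4, 4, 3, 3, 3, 1, 1, 1, 2, 4, 0, 1, 2, 0, 2
Total = 36

36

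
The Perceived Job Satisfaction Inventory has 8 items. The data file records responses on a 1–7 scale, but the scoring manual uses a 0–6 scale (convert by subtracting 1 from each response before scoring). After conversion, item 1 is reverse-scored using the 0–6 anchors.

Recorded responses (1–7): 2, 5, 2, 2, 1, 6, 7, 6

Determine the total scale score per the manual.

27

Convert to 0–6: 1, 4, 1, 1, 0, 5, 6, 5
Reverse-coded (reverse-coded value = 6 − response):
  item 1: 6 − 1 = 5
Scored: 5, 4, 1, 1, 0, 5, 6, 5
Total = 27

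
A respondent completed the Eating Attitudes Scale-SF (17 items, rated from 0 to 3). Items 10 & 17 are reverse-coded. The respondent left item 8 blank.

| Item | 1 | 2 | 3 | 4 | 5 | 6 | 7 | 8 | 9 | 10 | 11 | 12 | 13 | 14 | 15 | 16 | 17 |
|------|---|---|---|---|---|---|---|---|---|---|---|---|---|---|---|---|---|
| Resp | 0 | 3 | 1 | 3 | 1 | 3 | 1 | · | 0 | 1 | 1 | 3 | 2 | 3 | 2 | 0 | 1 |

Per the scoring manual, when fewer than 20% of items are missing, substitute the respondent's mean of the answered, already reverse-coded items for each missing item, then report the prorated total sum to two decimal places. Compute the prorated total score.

28.69

Reverse-coded (reversed = (0+3) − raw = 3 − raw):
  item 10: 3 − 1 = 2
  item 17: 3 − 1 = 2
Completed scored items (16 of 17): 0, 3, 1, 3, 1, 3, 1, 0, 2, 1, 3, 2, 3, 2, 0, 2; sum = 27.
Person mean = 27 / 16 ≈ 1.6875
Prorated total = (27 / 16) × 17 = 28.69 (to 2 dp)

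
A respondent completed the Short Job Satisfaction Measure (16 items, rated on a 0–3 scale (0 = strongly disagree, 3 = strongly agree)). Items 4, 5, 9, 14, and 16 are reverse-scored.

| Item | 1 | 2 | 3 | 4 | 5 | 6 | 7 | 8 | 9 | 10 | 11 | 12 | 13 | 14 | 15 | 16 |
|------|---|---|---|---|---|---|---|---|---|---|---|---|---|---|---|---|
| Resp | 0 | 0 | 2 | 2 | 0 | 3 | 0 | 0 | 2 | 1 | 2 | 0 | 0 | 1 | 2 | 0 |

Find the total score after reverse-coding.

20

Reversing items 4, 5, 9, 14, & 16 with 3 − raw:
Total = 0 + 0 + 2 + (3−2) + (3−0) + 3 + 0 + 0 + (3−2) + 1 + 2 + 0 + 0 + (3−1) + 2 + (3−0)
      = 0 + 0 + 2 + 1 + 3 + 3 + 0 + 0 + 1 + 1 + 2 + 0 + 0 + 2 + 2 + 3 = 20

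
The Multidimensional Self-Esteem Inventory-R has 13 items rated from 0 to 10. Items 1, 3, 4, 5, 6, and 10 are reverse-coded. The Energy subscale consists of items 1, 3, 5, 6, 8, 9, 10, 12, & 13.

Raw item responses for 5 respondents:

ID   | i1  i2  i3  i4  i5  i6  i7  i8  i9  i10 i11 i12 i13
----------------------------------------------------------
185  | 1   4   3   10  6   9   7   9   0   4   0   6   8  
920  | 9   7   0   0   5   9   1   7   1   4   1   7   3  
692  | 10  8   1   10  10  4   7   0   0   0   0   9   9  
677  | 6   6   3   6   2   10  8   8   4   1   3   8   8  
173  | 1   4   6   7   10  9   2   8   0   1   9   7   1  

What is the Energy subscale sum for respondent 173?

39

Respondent 173 raw: 1, 4, 6, 7, 10, 9, 2, 8, 0, 1, 9, 7, 1.
Energy items: 1, 3, 5, 6, 8, 9, 10, 12, 13.
Reverse-coded (reverse-coded value = 10 − response):
  item 1: 10 − 1 = 9
  item 3: 10 − 6 = 4
  item 5: 10 − 10 = 0
  item 6: 10 − 9 = 1
  item 8: 8
  item 9: 0
  item 10: 10 − 1 = 9
  item 12: 7
  item 13: 1
Sum = 9 + 4 + 0 + 1 + 8 + 0 + 9 + 7 + 1 = 39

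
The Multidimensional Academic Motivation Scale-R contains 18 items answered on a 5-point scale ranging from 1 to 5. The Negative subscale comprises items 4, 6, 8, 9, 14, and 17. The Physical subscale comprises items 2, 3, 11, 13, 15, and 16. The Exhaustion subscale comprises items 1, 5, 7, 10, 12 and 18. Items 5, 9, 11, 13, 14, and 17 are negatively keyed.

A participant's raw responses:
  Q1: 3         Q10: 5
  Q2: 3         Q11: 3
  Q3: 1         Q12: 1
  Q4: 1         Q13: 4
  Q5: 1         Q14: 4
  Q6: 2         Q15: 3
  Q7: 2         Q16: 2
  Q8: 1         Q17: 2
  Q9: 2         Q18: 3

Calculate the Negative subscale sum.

Negative items: 4, 6, 8, 9, 14, 17.
Of these, items 9, 14, & 17 are negatively keyed; reversed = (1+5) − raw = 6 − raw.
  item 4: 1
  item 6: 2
  item 8: 1
  item 9: 6 − 2 = 4
  item 14: 6 − 4 = 2
  item 17: 6 − 2 = 4
Sum = 1 + 2 + 1 + 4 + 2 + 4 = 14

14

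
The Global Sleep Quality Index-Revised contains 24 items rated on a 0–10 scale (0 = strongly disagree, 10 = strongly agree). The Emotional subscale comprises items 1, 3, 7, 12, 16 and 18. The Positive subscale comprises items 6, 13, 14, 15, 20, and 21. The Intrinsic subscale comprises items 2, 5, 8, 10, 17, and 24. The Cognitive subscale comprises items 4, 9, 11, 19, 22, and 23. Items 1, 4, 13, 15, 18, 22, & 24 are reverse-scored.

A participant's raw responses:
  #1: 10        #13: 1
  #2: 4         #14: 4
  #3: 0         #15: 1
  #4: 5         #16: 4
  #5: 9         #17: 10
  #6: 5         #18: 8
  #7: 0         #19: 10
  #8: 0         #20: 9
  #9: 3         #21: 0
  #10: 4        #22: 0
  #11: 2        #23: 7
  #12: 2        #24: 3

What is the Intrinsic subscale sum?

34

Intrinsic items: 2, 5, 8, 10, 17, 24.
Of these, item 24 is reverse-scored; reversed = (0+10) − raw = 10 − raw.
  item 2: 4
  item 5: 9
  item 8: 0
  item 10: 4
  item 17: 10
  item 24: 10 − 3 = 7
Sum = 4 + 9 + 0 + 4 + 10 + 7 = 34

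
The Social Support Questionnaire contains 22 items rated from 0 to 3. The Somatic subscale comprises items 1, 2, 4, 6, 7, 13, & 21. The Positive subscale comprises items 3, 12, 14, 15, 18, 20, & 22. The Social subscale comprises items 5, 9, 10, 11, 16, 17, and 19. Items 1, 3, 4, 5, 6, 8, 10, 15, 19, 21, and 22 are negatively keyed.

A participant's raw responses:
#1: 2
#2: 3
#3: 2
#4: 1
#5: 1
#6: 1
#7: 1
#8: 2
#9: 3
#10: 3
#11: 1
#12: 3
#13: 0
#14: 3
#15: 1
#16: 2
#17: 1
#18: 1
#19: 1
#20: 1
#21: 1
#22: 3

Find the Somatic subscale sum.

11

Somatic items: 1, 2, 4, 6, 7, 13, 21.
Of these, items 1, 4, 6 and 21 are negatively keyed; reverse-coded value = 3 − response.
  item 1: 3 − 2 = 1
  item 2: 3
  item 4: 3 − 1 = 2
  item 6: 3 − 1 = 2
  item 7: 1
  item 13: 0
  item 21: 3 − 1 = 2
Sum = 1 + 3 + 2 + 2 + 1 + 0 + 2 = 11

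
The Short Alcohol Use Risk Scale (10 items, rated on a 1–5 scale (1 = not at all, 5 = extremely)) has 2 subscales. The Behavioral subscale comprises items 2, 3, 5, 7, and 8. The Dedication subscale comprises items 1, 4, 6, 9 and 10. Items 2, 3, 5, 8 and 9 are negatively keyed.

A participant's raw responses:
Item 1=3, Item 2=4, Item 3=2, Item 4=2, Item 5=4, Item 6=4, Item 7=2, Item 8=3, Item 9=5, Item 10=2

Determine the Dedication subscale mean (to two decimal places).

2.40

Dedication items: 1, 4, 6, 9, 10.
Of these, item 9 is negatively keyed; reversed = (1+5) − raw = 6 − raw.
  item 1: 3
  item 4: 2
  item 6: 4
  item 9: 6 − 5 = 1
  item 10: 2
Sum = 3 + 2 + 4 + 1 + 2 = 12
Mean = 12 / 5 = 2.40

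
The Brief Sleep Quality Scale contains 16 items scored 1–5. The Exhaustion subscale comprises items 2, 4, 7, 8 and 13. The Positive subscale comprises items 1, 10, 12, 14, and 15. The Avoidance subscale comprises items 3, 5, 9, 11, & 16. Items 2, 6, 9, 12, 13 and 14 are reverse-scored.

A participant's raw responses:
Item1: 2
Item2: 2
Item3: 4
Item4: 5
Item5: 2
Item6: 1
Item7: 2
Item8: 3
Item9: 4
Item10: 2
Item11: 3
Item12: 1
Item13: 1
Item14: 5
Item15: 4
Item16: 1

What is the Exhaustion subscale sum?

Exhaustion items: 2, 4, 7, 8, 13.
Of these, items 2 and 13 are reverse-scored; reversed = (1+5) − raw = 6 − raw.
  item 2: 6 − 2 = 4
  item 4: 5
  item 7: 2
  item 8: 3
  item 13: 6 − 1 = 5
Sum = 4 + 5 + 2 + 3 + 5 = 19

19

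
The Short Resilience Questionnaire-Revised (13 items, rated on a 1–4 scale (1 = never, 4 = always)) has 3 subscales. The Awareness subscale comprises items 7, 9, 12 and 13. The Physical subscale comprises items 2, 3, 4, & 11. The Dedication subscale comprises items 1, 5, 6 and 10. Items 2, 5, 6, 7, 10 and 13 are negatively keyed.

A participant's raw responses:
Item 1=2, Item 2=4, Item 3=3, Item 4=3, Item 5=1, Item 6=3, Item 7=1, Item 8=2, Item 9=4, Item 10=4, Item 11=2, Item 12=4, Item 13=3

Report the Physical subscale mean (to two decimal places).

Physical items: 2, 3, 4, 11.
Of these, item 2 is negatively keyed; reversed = (1+4) − raw = 5 − raw.
  item 2: 5 − 4 = 1
  item 3: 3
  item 4: 3
  item 11: 2
Sum = 1 + 3 + 3 + 2 = 9
Mean = 9 / 4 = 2.25

2.25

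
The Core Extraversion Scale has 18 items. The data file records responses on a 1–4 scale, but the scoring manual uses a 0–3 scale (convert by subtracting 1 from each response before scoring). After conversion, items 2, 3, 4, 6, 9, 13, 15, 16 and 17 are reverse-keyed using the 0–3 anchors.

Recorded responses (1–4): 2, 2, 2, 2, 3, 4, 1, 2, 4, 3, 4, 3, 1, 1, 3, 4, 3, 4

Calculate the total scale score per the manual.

Convert to 0–3: 1, 1, 1, 1, 2, 3, 0, 1, 3, 2, 3, 2, 0, 0, 2, 3, 2, 3
Reverse-coded (reverse-coded value = 3 − response):
  item 2: 3 − 1 = 2
  item 3: 3 − 1 = 2
  item 4: 3 − 1 = 2
  item 6: 3 − 3 = 0
  item 9: 3 − 3 = 0
  item 13: 3 − 0 = 3
  item 15: 3 − 2 = 1
  item 16: 3 − 3 = 0
  item 17: 3 − 2 = 1
Scored: 1, 2, 2, 2, 2, 0, 0, 1, 0, 2, 3, 2, 3, 0, 1, 0, 1, 3
Total = 25

25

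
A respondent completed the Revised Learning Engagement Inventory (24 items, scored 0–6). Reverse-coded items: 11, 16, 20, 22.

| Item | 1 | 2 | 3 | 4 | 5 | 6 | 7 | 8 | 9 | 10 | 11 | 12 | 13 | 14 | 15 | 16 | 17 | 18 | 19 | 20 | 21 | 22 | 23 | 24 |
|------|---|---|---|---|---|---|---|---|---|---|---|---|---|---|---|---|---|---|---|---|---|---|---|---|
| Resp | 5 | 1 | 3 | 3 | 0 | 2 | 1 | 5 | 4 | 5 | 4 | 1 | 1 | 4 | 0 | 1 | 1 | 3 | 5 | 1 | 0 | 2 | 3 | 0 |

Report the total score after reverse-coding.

Raw sum = 55. Reverse-coded items: 11, 16, 20, 22; their raw sum = 8.
Each reversal replaces raw with 6 − raw, changing the total by 6 − 2·raw per item.
Total = 55 + 4·6 − 2·8 = 55 + 24 − 16 = 63

63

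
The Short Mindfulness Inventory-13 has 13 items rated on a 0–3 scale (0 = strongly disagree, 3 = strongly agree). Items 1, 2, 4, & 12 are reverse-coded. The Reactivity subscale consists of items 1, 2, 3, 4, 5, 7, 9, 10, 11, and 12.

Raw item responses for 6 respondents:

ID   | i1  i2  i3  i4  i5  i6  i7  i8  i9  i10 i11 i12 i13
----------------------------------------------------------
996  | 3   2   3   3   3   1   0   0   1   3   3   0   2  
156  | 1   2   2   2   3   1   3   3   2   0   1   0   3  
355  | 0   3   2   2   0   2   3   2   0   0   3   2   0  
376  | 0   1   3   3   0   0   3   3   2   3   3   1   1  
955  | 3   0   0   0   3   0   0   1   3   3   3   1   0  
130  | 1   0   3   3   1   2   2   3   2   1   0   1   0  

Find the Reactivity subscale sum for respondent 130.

16

Respondent 130 raw: 1, 0, 3, 3, 1, 2, 2, 3, 2, 1, 0, 1, 0.
Reactivity items: 1, 2, 3, 4, 5, 7, 9, 10, 11, 12.
Reverse-coded (on a 0–3 scale, reversed = 3 − raw):
  item 1: 3 − 1 = 2
  item 2: 3 − 0 = 3
  item 3: 3
  item 4: 3 − 3 = 0
  item 5: 1
  item 7: 2
  item 9: 2
  item 10: 1
  item 11: 0
  item 12: 3 − 1 = 2
Sum = 2 + 3 + 3 + 0 + 1 + 2 + 2 + 1 + 0 + 2 = 16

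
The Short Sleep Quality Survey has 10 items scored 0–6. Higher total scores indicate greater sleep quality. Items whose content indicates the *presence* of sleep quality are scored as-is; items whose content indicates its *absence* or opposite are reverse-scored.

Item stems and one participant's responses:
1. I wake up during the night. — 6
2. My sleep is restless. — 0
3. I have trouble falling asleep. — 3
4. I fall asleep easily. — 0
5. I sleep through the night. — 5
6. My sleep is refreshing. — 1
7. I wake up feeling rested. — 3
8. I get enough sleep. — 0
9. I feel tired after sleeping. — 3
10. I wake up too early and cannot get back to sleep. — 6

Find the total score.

Items 1, 2, 3, 9, 10 describe the absence/opposite of sleep quality → reverse-score.
reversed = (0+6) − raw = 6 − raw.
  item 1: 6 − 6 = 0
  item 2: 6 − 0 = 6
  item 3: 6 − 3 = 3
  item 4: 0
  item 5: 5
  item 6: 1
  item 7: 3
  item 8: 0
  item 9: 6 − 3 = 3
  item 10: 6 − 6 = 0
Total = 0 + 6 + 3 + 0 + 5 + 1 + 3 + 0 + 3 + 0 = 21

21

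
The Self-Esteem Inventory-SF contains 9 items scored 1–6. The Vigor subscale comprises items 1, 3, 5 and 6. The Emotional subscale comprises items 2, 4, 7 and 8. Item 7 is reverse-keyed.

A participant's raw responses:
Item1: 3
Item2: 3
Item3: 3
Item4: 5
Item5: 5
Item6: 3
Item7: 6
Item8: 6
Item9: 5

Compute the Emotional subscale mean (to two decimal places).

Emotional items: 2, 4, 7, 8.
Of these, item 7 is reverse-keyed; reverse-coded value = 7 − response.
  item 2: 3
  item 4: 5
  item 7: 7 − 6 = 1
  item 8: 6
Sum = 3 + 5 + 1 + 6 = 15
Mean = 15 / 4 = 3.75

3.75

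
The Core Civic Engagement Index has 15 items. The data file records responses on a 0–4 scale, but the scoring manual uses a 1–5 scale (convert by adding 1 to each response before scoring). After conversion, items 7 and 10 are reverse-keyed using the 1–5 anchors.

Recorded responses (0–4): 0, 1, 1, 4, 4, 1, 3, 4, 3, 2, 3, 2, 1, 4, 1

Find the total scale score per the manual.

Convert to 1–5: 1, 2, 2, 5, 5, 2, 4, 5, 4, 3, 4, 3, 2, 5, 2
Reverse-coded (on a 1–5 scale, reversed = 6 − raw):
  item 7: 6 − 4 = 2
  item 10: 6 − 3 = 3
Scored: 1, 2, 2, 5, 5, 2, 2, 5, 4, 3, 4, 3, 2, 5, 2
Total = 47

47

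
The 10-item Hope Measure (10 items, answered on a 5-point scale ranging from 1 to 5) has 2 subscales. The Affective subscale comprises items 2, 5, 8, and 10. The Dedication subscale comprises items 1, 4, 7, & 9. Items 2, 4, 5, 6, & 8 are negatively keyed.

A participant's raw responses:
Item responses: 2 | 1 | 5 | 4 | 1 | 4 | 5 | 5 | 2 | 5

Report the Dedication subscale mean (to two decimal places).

Dedication items: 1, 4, 7, 9.
Of these, item 4 is negatively keyed; reverse-coded value = 6 − response.
  item 1: 2
  item 4: 6 − 4 = 2
  item 7: 5
  item 9: 2
Sum = 2 + 2 + 5 + 2 = 11
Mean = 11 / 4 = 2.75

2.75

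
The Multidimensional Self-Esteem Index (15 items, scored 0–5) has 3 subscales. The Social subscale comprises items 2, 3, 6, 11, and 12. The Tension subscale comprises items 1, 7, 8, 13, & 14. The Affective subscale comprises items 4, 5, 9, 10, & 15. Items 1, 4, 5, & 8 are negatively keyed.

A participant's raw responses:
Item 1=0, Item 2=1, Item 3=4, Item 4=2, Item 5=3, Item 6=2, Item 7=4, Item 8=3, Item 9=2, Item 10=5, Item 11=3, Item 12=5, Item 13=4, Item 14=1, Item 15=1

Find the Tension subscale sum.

16

Tension items: 1, 7, 8, 13, 14.
Of these, items 1 & 8 are negatively keyed; reversed = (0+5) − raw = 5 − raw.
  item 1: 5 − 0 = 5
  item 7: 4
  item 8: 5 − 3 = 2
  item 13: 4
  item 14: 1
Sum = 5 + 4 + 2 + 4 + 1 = 16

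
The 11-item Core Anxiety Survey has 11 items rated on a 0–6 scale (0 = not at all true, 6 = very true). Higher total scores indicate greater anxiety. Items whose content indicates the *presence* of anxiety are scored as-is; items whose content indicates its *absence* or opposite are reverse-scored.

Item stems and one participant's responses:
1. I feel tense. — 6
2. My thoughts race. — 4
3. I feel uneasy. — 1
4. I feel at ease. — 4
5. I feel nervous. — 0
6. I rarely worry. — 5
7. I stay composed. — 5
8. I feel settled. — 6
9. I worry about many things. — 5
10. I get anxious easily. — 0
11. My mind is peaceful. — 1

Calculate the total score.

25

Items 4, 6, 7, 8, 11 describe the absence/opposite of anxiety → reverse-score.
reversed = (0+6) − raw = 6 − raw.
  item 1: 6
  item 2: 4
  item 3: 1
  item 4: 6 − 4 = 2
  item 5: 0
  item 6: 6 − 5 = 1
  item 7: 6 − 5 = 1
  item 8: 6 − 6 = 0
  item 9: 5
  item 10: 0
  item 11: 6 − 1 = 5
Total = 6 + 4 + 1 + 2 + 0 + 1 + 1 + 0 + 5 + 0 + 5 = 25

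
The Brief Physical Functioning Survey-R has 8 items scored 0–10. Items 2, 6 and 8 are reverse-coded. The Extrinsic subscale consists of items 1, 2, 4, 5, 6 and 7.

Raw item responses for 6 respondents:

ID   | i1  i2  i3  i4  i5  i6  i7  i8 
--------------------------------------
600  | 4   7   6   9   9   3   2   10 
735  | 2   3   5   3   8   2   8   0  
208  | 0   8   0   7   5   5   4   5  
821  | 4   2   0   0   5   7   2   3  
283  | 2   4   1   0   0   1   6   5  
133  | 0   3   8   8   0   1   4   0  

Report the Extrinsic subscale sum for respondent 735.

Respondent 735 raw: 2, 3, 5, 3, 8, 2, 8, 0.
Extrinsic items: 1, 2, 4, 5, 6, 7.
Reverse-coded (reversed = (0+10) − raw = 10 − raw):
  item 1: 2
  item 2: 10 − 3 = 7
  item 4: 3
  item 5: 8
  item 6: 10 − 2 = 8
  item 7: 8
Sum = 2 + 7 + 3 + 8 + 8 + 8 = 36

36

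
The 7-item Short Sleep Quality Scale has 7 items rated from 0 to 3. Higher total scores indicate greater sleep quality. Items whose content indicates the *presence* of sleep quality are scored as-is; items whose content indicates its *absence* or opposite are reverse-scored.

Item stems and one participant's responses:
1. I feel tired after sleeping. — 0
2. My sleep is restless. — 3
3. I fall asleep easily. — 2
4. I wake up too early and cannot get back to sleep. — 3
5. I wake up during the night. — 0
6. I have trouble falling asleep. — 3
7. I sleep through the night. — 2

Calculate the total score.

10

Items 1, 2, 4, 5, 6 describe the absence/opposite of sleep quality → reverse-score.
on a 0–3 scale, reversed = 3 − raw.
  item 1: 3 − 0 = 3
  item 2: 3 − 3 = 0
  item 3: 2
  item 4: 3 − 3 = 0
  item 5: 3 − 0 = 3
  item 6: 3 − 3 = 0
  item 7: 2
Total = 3 + 0 + 2 + 0 + 3 + 0 + 2 = 10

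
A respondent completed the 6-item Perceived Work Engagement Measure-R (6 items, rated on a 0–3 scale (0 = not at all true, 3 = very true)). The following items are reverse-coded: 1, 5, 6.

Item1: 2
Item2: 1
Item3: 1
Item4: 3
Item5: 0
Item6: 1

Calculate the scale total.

11

Apply reverse scoring (reversed = (0+3) − raw = 3 − raw):
  item 1: 3 − 2 = 1
  item 5: 3 − 0 = 3
  item 6: 3 − 1 = 2
Scored responses: 1, 1, 1, 3, 3, 2
Total = 1 + 1 + 1 + 3 + 3 + 2 = 11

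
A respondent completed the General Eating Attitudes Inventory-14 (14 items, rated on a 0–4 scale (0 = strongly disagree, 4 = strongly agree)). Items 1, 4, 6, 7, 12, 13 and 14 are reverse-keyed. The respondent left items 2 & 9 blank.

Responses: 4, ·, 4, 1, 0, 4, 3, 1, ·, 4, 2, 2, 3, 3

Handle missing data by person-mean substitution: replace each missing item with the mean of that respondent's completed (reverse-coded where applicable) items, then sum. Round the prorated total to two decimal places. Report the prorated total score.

22.17

Reverse-coded (reversed = (0+4) − raw = 4 − raw):
  item 1: 4 − 4 = 0
  item 4: 4 − 1 = 3
  item 6: 4 − 4 = 0
  item 7: 4 − 3 = 1
  item 12: 4 − 2 = 2
  item 13: 4 − 3 = 1
  item 14: 4 − 3 = 1
Completed scored items (12 of 14): 0, 4, 3, 0, 0, 1, 1, 4, 2, 2, 1, 1; sum = 19.
Person mean = 19 / 12 ≈ 1.5833
Prorated total = (19 / 12) × 14 = 22.17 (to 2 dp)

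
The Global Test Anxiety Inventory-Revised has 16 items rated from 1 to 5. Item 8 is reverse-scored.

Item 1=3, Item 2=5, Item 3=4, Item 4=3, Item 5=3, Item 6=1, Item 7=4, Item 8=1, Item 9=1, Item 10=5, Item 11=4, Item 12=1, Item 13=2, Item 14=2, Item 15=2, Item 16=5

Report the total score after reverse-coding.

50

Reverse-coded items (reversed = (1+5) − raw = 6 − raw):
  item 8: 6 − 1 = 5
Scored responses: 3, 5, 4, 3, 3, 1, 4, 5, 1, 5, 4, 1, 2, 2, 2, 5
Total = 3 + 5 + 4 + 3 + 3 + 1 + 4 + 5 + 1 + 5 + 4 + 1 + 2 + 2 + 2 + 5 = 50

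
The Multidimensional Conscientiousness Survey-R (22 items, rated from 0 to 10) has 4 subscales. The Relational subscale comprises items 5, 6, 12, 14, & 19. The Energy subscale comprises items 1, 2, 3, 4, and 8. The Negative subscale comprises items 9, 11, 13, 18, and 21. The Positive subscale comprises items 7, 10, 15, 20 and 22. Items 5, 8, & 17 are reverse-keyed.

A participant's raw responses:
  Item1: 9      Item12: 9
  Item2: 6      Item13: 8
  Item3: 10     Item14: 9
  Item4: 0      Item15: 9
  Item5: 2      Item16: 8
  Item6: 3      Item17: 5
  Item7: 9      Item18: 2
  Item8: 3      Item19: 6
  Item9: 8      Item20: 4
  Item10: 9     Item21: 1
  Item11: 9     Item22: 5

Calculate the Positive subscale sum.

36

Positive items: 7, 10, 15, 20, 22.
  item 7: 9
  item 10: 9
  item 15: 9
  item 20: 4
  item 22: 5
Sum = 9 + 9 + 9 + 4 + 5 = 36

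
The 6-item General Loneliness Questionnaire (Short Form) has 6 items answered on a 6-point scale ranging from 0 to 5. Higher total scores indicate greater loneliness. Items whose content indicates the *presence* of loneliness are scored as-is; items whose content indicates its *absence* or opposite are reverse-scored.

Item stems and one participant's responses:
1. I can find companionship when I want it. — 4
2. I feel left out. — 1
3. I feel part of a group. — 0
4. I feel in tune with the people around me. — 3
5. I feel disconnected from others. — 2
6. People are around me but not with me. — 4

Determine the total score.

Items 1, 3, 4 describe the absence/opposite of loneliness → reverse-score.
reverse-coded value = 5 − response.
  item 1: 5 − 4 = 1
  item 2: 1
  item 3: 5 − 0 = 5
  item 4: 5 − 3 = 2
  item 5: 2
  item 6: 4
Total = 1 + 1 + 5 + 2 + 2 + 4 = 15

15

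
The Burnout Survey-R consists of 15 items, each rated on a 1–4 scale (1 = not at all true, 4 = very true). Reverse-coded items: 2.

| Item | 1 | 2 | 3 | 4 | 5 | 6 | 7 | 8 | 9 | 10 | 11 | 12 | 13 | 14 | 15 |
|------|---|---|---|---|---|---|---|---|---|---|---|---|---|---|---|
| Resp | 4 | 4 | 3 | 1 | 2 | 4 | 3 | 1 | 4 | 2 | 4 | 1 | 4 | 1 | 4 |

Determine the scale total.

Apply reverse scoring (on a 1–4 scale, reversed = 5 − raw):
  item 2: 5 − 4 = 1
After reverse-coding: 4, 1, 3, 1, 2, 4, 3, 1, 4, 2, 4, 1, 4, 1, 4
Total = 4 + 1 + 3 + 1 + 2 + 4 + 3 + 1 + 4 + 2 + 4 + 1 + 4 + 1 + 4 = 39

39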